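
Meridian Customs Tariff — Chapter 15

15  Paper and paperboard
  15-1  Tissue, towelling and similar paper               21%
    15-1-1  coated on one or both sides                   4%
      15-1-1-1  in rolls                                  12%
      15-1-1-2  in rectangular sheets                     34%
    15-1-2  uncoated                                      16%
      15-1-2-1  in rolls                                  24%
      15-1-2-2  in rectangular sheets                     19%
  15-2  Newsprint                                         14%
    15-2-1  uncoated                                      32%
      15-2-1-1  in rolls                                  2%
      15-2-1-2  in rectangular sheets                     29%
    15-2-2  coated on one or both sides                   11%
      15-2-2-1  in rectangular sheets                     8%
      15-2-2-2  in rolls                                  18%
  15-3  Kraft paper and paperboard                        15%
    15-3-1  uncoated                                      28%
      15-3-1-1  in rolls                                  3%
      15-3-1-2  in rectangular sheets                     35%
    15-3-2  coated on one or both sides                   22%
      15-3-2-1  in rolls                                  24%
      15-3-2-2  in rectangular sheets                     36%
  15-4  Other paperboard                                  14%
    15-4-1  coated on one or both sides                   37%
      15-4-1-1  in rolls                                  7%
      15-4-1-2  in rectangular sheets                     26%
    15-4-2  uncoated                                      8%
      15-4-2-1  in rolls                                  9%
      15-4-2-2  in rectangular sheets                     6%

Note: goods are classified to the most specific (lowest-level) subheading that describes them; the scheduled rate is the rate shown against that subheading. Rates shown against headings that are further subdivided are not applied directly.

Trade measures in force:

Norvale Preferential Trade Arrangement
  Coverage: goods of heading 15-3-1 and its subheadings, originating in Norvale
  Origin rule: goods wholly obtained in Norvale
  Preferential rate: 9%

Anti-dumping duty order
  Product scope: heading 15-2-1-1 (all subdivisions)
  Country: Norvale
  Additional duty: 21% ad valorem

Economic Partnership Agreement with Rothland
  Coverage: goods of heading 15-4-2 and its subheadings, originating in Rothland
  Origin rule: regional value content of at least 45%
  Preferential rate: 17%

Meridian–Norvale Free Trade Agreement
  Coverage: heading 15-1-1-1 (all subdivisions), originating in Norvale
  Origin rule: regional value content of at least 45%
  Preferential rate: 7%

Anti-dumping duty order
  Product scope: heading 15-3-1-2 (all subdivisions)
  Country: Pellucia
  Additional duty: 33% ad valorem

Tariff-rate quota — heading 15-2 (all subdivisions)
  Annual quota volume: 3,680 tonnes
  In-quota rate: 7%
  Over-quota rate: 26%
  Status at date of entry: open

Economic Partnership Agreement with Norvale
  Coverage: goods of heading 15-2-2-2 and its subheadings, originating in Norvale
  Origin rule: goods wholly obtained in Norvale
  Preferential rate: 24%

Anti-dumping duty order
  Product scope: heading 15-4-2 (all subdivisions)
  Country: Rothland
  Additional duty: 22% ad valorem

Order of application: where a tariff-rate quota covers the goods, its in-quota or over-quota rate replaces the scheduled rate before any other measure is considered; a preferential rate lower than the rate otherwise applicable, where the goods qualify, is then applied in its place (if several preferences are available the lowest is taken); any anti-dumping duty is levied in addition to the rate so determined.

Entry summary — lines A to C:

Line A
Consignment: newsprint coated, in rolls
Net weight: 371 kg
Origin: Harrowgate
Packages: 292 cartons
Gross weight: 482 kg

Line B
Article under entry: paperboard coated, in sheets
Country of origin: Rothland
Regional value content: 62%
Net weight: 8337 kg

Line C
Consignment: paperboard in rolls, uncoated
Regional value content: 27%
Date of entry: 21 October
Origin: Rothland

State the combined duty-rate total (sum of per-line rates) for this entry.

Line A: newsprint → 15-2; coated → 15-2-2; in rolls → 15-2-2-2. Scheduled 18%. quota on 15-2 open → in-quota 7%. → 7%.
Line B: paperboard → 15-4; coated → 15-4-1; in sheets → 15-4-1-2. Scheduled 26%. Rothland agreement on 15-4-2: 15-4-1-2 not covered. → 26%.
Line C: paperboard → 15-4; uncoated → 15-4-2; in rolls → 15-4-2-1. Scheduled 9%. Rothland agreement on 15-4-2: RVC < 45%; anti-dumping (Rothland, 15-4-2): +22%; total 9% + 22% = 31%. → 31%.
Sum: 7% + 26% + 31% = 64%.

64%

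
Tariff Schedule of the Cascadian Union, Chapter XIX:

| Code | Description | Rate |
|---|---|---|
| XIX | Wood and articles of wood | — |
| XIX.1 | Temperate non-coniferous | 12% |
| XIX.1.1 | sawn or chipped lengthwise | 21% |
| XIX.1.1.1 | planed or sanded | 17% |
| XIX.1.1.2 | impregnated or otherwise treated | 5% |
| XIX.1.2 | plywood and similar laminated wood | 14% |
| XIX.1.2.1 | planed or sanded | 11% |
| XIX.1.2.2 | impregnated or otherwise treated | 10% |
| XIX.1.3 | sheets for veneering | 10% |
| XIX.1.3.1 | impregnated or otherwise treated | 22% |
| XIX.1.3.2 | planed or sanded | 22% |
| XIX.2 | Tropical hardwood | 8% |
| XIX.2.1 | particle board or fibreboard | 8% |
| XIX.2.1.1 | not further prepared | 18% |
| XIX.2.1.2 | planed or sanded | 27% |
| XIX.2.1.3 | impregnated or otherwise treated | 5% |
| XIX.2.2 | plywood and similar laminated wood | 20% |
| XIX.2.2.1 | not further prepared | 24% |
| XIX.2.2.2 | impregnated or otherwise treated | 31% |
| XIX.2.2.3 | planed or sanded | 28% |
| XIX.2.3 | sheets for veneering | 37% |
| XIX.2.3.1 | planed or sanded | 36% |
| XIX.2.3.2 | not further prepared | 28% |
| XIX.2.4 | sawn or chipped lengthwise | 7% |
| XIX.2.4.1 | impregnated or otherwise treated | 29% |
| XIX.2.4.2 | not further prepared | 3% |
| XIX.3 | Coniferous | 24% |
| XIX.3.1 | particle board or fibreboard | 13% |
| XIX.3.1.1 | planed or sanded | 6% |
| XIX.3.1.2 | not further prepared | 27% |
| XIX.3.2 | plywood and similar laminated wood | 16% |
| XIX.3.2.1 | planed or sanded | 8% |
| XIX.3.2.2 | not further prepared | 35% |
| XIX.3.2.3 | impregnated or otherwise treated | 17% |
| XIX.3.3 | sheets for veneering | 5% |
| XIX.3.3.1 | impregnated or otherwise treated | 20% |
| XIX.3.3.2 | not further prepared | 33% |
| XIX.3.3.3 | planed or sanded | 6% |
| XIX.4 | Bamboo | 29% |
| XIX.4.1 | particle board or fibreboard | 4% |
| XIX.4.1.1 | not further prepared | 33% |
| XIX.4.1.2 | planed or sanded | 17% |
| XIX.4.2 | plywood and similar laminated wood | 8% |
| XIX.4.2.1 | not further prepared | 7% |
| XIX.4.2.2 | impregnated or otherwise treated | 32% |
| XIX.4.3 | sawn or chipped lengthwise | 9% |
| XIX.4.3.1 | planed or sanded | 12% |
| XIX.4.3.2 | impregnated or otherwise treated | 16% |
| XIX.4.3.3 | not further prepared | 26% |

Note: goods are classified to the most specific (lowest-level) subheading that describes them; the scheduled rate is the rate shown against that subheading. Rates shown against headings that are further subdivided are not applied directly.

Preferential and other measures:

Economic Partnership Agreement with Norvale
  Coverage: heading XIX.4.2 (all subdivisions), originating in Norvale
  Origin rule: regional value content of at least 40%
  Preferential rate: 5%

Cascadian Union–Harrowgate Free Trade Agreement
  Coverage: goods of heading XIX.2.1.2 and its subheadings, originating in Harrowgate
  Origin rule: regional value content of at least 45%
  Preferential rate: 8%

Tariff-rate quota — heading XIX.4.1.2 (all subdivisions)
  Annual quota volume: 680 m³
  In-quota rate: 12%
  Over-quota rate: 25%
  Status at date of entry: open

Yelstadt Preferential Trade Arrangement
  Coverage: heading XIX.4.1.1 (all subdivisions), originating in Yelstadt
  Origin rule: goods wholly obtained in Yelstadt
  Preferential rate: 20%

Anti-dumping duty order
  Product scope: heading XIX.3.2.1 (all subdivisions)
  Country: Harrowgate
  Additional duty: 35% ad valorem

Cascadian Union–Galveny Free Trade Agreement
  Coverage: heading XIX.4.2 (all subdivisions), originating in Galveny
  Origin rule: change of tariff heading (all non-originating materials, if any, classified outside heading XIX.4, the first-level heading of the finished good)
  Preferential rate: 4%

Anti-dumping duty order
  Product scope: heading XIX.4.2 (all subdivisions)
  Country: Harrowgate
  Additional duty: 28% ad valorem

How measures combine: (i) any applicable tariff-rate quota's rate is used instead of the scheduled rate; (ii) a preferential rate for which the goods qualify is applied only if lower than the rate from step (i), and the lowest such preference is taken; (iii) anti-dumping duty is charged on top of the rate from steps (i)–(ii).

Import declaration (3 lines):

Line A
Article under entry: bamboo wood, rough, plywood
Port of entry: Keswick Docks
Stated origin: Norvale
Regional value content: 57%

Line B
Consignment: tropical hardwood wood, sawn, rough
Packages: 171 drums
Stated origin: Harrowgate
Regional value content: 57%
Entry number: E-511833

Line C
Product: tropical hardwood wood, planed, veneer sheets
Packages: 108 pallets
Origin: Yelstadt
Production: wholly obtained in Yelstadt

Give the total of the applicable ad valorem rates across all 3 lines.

44%

Line A: bamboo → XIX.4; plywood → XIX.4.2; rough → XIX.4.2.1. Scheduled 7%. Norvale agreement on XIX.4.2: RVC ≥ 40% → 5% available; preferential 5%. → 5%.
Line B: tropical hardwood → XIX.2; sawn → XIX.2.4; rough → XIX.2.4.2. Scheduled 3%. Harrowgate agreement on XIX.2.1.2: XIX.2.4.2 not covered. → 3%.
Line C: tropical hardwood → XIX.2; veneer sheets → XIX.2.3; planed → XIX.2.3.1. Scheduled 36%. Yelstadt agreement on XIX.4.1.1: XIX.2.3.1 not covered. → 36%.
Sum: 5% + 3% + 36% = 44%.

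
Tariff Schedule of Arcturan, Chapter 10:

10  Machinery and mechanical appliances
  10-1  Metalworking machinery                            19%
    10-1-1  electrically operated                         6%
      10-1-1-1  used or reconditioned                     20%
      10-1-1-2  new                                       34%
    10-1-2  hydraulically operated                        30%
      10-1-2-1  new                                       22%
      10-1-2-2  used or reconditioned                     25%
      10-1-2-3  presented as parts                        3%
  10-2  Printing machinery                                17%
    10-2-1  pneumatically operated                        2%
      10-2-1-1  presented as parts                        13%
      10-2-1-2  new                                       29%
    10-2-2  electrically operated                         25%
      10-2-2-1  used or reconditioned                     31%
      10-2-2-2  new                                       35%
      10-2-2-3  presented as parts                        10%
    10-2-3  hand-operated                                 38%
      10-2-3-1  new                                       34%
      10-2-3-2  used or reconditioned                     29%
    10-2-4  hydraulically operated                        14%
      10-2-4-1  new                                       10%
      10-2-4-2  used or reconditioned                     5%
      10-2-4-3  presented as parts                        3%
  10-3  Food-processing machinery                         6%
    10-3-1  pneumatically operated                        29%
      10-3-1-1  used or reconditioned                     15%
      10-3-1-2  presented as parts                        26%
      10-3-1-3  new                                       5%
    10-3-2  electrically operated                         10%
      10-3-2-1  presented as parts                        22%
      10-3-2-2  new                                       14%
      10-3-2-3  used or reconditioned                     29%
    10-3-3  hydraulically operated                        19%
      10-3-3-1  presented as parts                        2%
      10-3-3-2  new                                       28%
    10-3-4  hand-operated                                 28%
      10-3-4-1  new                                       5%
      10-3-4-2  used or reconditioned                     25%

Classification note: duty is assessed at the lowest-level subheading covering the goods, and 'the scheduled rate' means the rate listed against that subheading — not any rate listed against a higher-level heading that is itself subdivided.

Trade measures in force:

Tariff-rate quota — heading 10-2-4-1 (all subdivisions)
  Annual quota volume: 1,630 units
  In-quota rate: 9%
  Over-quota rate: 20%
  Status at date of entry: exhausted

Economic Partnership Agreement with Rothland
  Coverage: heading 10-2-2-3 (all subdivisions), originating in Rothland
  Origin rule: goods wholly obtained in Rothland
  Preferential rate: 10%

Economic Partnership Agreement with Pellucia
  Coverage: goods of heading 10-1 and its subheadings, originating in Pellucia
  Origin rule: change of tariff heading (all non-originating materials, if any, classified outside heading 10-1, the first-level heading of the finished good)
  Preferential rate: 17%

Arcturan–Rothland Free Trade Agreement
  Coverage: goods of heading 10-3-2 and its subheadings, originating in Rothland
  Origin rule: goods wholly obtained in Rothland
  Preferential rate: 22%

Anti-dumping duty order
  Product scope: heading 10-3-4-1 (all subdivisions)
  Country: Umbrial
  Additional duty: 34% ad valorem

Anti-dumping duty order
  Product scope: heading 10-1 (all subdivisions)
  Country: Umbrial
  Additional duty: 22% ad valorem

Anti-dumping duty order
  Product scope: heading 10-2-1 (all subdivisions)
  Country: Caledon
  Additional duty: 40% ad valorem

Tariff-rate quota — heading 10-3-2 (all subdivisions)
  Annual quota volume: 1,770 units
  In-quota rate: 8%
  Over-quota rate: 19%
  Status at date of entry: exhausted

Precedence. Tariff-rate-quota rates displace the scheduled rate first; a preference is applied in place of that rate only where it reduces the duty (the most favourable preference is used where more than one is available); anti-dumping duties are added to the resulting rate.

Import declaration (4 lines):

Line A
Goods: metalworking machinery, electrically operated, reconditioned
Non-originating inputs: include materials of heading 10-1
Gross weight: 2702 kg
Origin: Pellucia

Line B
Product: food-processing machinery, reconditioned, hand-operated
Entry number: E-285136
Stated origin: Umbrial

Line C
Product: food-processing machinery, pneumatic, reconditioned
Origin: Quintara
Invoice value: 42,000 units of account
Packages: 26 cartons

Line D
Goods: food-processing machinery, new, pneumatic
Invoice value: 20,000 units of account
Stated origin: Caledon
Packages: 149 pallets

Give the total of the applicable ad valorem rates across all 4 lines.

65%

Line A: metalworking → 10-1; electrically operated → 10-1-1; reconditioned → 10-1-1-1. Scheduled 20%. Pellucia agreement on 10-1: CTH not met. → 20%.
Line B: food-processing → 10-3; hand-operated → 10-3-4; reconditioned → 10-3-4-2. Scheduled 25%. No special measure applies. → 25%.
Line C: food-processing → 10-3; pneumatic → 10-3-1; reconditioned → 10-3-1-1. Scheduled 15%. No special measure applies. → 15%.
Line D: food-processing → 10-3; pneumatic → 10-3-1; new → 10-3-1-3. Scheduled 5%. No special measure applies. → 5%.
Sum: 20% + 25% + 15% + 5% = 65%.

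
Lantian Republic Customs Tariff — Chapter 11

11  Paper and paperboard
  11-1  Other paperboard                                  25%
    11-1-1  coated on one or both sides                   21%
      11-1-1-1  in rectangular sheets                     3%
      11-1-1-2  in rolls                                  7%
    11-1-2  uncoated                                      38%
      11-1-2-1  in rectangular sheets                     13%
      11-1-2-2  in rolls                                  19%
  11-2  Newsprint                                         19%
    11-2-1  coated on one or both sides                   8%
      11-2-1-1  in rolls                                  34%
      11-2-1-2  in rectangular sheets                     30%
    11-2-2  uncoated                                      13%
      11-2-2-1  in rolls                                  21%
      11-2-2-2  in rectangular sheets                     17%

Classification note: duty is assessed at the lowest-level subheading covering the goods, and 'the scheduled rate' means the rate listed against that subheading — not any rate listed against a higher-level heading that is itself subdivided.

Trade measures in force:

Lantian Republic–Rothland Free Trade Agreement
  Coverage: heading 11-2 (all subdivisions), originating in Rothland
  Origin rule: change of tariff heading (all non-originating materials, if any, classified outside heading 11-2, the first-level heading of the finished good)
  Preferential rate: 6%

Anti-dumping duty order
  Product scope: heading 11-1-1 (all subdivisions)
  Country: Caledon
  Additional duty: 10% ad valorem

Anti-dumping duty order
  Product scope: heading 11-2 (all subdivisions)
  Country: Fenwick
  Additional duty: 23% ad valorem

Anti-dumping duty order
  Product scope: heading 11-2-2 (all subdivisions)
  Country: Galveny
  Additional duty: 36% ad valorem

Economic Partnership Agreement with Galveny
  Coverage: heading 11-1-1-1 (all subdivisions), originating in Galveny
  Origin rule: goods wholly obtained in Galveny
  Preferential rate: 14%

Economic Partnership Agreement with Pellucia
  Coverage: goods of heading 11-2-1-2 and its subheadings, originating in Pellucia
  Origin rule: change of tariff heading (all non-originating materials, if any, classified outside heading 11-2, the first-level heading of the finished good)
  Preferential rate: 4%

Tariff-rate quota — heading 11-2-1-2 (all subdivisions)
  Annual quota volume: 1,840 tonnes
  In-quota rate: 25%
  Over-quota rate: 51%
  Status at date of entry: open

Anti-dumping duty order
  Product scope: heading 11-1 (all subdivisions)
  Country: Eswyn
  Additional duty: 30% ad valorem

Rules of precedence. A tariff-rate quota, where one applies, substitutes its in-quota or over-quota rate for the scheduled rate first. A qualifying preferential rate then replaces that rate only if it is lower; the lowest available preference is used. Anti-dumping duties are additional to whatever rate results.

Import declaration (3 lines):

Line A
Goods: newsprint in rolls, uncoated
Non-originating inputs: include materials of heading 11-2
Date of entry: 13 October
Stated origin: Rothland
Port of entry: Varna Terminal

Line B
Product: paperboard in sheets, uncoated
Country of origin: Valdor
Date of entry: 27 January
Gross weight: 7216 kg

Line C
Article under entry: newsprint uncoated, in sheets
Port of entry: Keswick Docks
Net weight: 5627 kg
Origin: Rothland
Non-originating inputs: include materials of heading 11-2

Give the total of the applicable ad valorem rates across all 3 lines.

51%

Line A: newsprint → 11-2; uncoated → 11-2-2; in rolls → 11-2-2-1. Scheduled 21%. Rothland agreement on 11-2: CTH not met. → 21%.
Line B: paperboard → 11-1; uncoated → 11-1-2; in sheets → 11-1-2-1. Scheduled 13%. No special measure applies. → 13%.
Line C: newsprint → 11-2; uncoated → 11-2-2; in sheets → 11-2-2-2. Scheduled 17%. Rothland agreement on 11-2: CTH not met. → 17%.
Sum: 21% + 13% + 17% = 51%.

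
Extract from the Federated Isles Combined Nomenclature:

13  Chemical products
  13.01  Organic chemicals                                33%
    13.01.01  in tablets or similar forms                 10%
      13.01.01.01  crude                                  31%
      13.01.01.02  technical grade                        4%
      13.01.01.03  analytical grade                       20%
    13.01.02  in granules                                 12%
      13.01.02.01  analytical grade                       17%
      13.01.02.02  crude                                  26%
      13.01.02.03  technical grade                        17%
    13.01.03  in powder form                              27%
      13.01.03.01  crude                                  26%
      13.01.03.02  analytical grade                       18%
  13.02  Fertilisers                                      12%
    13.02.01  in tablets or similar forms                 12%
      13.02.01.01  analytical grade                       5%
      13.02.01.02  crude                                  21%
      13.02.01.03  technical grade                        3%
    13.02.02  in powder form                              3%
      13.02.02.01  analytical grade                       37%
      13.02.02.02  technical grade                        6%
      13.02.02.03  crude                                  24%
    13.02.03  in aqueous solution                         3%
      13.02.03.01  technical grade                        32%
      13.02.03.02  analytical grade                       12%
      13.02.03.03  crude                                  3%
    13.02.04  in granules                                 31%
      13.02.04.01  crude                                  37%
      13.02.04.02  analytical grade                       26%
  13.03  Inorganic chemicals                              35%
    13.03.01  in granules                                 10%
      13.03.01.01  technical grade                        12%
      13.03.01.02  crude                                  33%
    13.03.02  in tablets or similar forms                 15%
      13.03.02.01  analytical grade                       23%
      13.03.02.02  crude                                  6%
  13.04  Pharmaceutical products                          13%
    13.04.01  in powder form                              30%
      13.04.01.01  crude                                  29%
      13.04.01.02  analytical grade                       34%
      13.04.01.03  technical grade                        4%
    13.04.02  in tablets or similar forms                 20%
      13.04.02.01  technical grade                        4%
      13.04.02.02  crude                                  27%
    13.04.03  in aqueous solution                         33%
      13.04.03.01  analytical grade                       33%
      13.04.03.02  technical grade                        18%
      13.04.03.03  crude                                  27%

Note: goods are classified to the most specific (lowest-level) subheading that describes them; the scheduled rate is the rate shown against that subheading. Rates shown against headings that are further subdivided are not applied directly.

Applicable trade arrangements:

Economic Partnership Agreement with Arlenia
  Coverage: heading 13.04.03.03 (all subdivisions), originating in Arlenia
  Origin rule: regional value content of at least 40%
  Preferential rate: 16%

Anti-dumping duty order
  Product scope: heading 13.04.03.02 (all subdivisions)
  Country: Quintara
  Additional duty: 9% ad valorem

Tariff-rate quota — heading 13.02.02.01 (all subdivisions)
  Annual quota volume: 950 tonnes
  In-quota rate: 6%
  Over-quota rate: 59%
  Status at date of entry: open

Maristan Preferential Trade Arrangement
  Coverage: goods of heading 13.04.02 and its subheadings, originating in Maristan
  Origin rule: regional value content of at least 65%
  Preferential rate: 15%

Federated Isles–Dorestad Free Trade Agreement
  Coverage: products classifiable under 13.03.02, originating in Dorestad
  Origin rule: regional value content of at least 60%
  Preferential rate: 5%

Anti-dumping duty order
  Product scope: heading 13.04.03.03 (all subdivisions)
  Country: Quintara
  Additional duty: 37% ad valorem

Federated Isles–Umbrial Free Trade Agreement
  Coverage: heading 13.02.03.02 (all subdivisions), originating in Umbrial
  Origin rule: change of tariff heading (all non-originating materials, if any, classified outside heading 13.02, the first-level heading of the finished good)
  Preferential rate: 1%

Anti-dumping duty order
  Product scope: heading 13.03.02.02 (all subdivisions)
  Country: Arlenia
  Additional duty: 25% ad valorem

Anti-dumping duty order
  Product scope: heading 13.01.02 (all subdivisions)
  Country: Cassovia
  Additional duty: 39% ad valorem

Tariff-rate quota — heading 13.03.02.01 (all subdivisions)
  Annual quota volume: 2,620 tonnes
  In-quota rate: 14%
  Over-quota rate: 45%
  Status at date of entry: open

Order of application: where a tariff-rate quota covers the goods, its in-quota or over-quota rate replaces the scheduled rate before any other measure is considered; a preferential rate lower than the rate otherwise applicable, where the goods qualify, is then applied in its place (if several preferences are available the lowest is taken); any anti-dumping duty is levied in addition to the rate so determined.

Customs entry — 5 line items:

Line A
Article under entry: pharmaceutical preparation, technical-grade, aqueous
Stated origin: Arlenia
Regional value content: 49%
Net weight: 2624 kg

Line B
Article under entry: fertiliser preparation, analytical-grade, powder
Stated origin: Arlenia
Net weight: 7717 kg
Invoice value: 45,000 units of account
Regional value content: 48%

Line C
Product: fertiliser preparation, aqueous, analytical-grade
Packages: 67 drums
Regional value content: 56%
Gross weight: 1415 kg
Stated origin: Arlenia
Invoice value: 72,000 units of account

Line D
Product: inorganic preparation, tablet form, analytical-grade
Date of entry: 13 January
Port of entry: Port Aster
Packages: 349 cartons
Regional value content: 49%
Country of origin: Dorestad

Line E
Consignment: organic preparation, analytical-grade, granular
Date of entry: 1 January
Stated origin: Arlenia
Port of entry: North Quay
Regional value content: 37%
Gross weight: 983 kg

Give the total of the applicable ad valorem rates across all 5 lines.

Line A: pharmaceutical → 13.04; aqueous → 13.04.03; technical-grade → 13.04.03.02. Scheduled 18%. Arlenia agreement on 13.04.03.03: 13.04.03.02 not covered. → 18%.
Line B: fertiliser → 13.02; powder → 13.02.02; analytical-grade → 13.02.02.01. Scheduled 37%. quota on 13.02.02.01 open → in-quota 6%; Arlenia agreement on 13.04.03.03: 13.02.02.01 not covered. → 6%.
Line C: fertiliser → 13.02; aqueous → 13.02.03; analytical-grade → 13.02.03.02. Scheduled 12%. Arlenia agreement on 13.04.03.03: 13.02.03.02 not covered. → 12%.
Line D: inorganic → 13.03; tablet form → 13.03.02; analytical-grade → 13.03.02.01. Scheduled 23%. quota on 13.03.02.01 open → in-quota 14%; Dorestad agreement on 13.03.02: RVC < 60%. → 14%.
Line E: organic → 13.01; granular → 13.01.02; analytical-grade → 13.01.02.01. Scheduled 17%. Arlenia agreement on 13.04.03.03: 13.01.02.01 not covered. → 17%.
Sum: 18% + 6% + 12% + 14% + 17% = 67%.

67%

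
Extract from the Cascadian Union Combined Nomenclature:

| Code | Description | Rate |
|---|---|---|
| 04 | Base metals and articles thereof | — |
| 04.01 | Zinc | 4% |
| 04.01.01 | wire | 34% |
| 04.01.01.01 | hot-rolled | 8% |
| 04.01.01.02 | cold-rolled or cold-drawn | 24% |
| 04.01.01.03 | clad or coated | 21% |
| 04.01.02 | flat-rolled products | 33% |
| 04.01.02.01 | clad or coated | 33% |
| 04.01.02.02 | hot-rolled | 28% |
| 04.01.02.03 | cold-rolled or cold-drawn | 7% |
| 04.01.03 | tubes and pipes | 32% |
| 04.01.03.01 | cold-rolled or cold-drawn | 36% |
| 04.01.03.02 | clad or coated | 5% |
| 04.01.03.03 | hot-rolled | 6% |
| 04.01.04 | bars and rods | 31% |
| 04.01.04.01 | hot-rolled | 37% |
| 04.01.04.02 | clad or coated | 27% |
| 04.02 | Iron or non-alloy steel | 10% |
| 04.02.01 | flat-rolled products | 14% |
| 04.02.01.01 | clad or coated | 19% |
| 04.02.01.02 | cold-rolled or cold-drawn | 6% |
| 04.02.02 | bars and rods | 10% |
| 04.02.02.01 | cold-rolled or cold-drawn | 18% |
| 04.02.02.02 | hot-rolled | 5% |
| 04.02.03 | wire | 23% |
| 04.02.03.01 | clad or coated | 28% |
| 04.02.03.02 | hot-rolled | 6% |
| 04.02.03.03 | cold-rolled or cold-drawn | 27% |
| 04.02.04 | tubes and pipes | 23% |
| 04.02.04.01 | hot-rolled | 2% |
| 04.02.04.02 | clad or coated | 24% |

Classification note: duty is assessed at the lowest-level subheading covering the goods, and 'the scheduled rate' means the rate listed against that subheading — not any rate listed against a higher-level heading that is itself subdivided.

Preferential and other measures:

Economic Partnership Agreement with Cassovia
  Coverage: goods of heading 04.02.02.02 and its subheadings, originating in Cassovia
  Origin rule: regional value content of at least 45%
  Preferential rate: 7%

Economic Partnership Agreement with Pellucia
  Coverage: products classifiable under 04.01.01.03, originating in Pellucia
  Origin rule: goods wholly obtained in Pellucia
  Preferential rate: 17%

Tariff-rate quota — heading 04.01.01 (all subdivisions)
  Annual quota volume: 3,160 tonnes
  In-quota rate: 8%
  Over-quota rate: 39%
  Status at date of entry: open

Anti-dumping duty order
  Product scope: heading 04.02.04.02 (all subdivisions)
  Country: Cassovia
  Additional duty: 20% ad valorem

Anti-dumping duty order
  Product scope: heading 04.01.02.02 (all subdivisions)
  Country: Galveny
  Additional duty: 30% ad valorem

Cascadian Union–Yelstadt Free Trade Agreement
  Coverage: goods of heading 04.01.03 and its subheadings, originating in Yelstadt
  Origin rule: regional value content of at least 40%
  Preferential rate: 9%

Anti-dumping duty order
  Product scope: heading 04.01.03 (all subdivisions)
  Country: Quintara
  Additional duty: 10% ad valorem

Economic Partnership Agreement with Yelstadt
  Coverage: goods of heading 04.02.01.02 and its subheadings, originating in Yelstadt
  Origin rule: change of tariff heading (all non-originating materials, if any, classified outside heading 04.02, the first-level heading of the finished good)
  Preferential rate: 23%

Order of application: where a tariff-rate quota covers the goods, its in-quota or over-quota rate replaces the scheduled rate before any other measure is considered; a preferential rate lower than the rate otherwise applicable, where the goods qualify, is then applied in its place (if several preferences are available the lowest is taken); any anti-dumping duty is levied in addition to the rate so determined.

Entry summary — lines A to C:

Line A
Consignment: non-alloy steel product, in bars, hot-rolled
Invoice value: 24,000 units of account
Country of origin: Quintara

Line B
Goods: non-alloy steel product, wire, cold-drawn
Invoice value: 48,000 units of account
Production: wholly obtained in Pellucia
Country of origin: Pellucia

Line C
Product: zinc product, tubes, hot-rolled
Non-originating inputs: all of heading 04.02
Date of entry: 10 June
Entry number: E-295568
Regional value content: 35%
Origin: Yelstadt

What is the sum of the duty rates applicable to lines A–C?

Line A: non-alloy steel → 04.02; in bars → 04.02.02; hot-rolled → 04.02.02.02. Scheduled 5%. No special measure applies. → 5%.
Line B: non-alloy steel → 04.02; wire → 04.02.03; cold-drawn → 04.02.03.03. Scheduled 27%. Pellucia agreement on 04.01.01.03: 04.02.03.03 not covered. → 27%.
Line C: zinc → 04.01; tubes → 04.01.03; hot-rolled → 04.01.03.03. Scheduled 6%. Yelstadt agreement on 04.01.03: RVC < 40%; Yelstadt agreement on 04.02.01.02: 04.01.03.03 not covered. → 6%.
Sum: 5% + 27% + 6% = 38%.

38%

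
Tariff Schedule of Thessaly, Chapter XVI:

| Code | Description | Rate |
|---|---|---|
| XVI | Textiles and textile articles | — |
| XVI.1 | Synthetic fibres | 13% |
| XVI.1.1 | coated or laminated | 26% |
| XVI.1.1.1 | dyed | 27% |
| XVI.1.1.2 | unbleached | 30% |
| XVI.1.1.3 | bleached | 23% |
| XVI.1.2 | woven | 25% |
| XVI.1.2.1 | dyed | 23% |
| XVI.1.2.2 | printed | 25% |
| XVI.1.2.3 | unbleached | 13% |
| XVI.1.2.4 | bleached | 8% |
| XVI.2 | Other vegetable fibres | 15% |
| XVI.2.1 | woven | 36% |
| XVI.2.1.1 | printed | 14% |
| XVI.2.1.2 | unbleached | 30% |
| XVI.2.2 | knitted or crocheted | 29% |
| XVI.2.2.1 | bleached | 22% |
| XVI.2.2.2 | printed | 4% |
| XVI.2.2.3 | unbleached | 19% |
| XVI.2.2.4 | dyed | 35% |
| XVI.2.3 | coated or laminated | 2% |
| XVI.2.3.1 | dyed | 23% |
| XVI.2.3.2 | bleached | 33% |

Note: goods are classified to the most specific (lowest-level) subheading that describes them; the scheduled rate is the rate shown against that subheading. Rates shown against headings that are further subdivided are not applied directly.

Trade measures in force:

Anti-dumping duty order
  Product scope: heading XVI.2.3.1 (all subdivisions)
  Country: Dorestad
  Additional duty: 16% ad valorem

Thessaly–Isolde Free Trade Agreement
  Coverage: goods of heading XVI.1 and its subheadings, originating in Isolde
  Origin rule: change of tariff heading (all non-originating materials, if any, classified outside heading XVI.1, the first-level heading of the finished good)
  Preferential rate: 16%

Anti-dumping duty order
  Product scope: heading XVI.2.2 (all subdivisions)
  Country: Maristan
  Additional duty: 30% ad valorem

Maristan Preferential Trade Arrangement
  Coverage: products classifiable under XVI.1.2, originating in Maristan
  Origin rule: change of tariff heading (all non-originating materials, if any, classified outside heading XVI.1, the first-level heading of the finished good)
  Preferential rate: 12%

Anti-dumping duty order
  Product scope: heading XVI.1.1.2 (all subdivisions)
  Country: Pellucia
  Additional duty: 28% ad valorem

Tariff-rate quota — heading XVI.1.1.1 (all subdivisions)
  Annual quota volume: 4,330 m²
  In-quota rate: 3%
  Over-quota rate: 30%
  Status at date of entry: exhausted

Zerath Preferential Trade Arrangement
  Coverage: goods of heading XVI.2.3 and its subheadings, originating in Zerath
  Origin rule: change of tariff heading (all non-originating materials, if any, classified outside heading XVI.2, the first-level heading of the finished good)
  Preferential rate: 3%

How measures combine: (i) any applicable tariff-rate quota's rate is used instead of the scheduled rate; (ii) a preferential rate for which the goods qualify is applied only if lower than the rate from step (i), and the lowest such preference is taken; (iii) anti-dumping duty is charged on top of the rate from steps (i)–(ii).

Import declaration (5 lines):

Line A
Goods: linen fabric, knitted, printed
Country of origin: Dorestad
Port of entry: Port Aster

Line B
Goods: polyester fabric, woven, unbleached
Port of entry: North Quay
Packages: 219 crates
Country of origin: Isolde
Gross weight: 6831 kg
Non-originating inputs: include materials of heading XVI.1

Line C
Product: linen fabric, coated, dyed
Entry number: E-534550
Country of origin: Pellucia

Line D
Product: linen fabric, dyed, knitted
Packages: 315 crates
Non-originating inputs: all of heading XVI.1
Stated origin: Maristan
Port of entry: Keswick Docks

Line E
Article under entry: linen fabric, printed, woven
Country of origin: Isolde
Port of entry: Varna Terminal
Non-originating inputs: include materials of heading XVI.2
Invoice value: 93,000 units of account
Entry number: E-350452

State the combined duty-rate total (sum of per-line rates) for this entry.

Line A: linen → XVI.2; knitted → XVI.2.2; printed → XVI.2.2.2. Scheduled 4%. No special measure applies. → 4%.
Line B: polyester → XVI.1; woven → XVI.1.2; unbleached → XVI.1.2.3. Scheduled 13%. Isolde agreement on XVI.1: CTH not met. → 13%.
Line C: linen → XVI.2; coated → XVI.2.3; dyed → XVI.2.3.1. Scheduled 23%. No special measure applies. → 23%.
Line D: linen → XVI.2; knitted → XVI.2.2; dyed → XVI.2.2.4. Scheduled 35%. Maristan agreement on XVI.1.2: XVI.2.2.4 not covered; anti-dumping (Maristan, XVI.2.2): +30%; total 35% + 30% = 65%. → 65%.
Line E: linen → XVI.2; woven → XVI.2.1; printed → XVI.2.1.1. Scheduled 14%. Isolde agreement on XVI.1: XVI.2.1.1 not covered. → 14%.
Sum: 4% + 13% + 23% + 65% + 14% = 119%.

119%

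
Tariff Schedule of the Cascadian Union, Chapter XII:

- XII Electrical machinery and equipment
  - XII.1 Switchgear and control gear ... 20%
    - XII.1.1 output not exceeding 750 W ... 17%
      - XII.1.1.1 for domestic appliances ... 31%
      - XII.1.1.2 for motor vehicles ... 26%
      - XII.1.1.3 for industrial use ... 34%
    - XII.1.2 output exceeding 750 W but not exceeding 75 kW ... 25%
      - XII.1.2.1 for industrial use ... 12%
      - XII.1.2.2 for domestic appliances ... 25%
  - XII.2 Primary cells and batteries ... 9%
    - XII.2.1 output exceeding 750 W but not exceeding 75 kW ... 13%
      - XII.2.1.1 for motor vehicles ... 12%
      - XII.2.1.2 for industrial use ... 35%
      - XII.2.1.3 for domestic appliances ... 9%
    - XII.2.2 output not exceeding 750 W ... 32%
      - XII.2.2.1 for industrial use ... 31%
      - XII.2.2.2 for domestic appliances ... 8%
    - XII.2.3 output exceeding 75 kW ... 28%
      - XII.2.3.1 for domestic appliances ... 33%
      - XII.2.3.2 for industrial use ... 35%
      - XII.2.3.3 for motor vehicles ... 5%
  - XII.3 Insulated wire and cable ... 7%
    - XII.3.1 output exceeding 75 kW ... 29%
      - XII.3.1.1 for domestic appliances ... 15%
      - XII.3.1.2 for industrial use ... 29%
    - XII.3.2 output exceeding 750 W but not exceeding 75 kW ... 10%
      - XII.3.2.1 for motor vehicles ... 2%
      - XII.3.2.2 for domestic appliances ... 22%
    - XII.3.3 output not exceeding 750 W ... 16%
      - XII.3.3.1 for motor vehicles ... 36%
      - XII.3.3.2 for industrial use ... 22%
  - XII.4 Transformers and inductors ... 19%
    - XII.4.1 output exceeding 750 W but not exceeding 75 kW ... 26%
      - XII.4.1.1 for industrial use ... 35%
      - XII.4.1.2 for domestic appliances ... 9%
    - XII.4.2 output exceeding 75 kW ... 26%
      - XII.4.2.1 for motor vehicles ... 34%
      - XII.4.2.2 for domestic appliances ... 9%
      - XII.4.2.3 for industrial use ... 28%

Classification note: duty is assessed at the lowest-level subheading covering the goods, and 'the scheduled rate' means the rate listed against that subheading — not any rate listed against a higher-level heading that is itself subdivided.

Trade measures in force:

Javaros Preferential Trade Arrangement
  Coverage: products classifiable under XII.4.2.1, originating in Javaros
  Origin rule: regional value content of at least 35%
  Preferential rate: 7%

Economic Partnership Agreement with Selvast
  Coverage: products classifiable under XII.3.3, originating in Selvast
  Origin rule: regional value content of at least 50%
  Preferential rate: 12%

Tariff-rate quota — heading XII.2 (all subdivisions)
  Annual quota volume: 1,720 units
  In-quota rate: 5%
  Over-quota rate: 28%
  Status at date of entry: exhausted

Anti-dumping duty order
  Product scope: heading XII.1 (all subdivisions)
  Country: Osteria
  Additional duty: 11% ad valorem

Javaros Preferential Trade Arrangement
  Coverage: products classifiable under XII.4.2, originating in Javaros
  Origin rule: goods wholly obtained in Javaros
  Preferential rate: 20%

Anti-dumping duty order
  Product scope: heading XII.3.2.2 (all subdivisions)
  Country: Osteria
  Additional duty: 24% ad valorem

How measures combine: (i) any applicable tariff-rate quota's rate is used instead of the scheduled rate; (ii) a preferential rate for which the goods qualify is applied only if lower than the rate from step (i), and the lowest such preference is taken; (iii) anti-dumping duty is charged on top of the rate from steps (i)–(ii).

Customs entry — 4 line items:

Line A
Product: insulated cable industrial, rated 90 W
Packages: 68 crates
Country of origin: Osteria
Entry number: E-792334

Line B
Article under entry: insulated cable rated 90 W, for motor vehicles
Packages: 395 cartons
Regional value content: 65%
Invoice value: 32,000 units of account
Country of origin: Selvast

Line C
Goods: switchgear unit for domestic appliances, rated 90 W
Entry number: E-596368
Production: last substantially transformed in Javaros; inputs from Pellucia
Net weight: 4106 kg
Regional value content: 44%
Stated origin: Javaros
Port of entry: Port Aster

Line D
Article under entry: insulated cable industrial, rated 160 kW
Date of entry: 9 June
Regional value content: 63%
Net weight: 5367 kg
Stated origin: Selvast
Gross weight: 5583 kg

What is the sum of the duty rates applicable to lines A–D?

94%

Line A: insulated cable → XII.3; rated 90 W → XII.3.3; industrial → XII.3.3.2. Scheduled 22%. No special measure applies. → 22%.
Line B: insulated cable → XII.3; rated 90 W → XII.3.3; for motor vehicles → XII.3.3.1. Scheduled 36%. Selvast agreement on XII.3.3: RVC ≥ 50% → 12% available; preferential 12%. → 12%.
Line C: switchgear unit → XII.1; rated 90 W → XII.1.1; for domestic appliances → XII.1.1.1. Scheduled 31%. Javaros agreement on XII.4.2.1: XII.1.1.1 not covered; Javaros agreement on XII.4.2: XII.1.1.1 not covered. → 31%.
Line D: insulated cable → XII.3; rated 160 kW → XII.3.1; industrial → XII.3.1.2. Scheduled 29%. Selvast agreement on XII.3.3: XII.3.1.2 not covered. → 29%.
Sum: 22% + 12% + 31% + 29% = 94%.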